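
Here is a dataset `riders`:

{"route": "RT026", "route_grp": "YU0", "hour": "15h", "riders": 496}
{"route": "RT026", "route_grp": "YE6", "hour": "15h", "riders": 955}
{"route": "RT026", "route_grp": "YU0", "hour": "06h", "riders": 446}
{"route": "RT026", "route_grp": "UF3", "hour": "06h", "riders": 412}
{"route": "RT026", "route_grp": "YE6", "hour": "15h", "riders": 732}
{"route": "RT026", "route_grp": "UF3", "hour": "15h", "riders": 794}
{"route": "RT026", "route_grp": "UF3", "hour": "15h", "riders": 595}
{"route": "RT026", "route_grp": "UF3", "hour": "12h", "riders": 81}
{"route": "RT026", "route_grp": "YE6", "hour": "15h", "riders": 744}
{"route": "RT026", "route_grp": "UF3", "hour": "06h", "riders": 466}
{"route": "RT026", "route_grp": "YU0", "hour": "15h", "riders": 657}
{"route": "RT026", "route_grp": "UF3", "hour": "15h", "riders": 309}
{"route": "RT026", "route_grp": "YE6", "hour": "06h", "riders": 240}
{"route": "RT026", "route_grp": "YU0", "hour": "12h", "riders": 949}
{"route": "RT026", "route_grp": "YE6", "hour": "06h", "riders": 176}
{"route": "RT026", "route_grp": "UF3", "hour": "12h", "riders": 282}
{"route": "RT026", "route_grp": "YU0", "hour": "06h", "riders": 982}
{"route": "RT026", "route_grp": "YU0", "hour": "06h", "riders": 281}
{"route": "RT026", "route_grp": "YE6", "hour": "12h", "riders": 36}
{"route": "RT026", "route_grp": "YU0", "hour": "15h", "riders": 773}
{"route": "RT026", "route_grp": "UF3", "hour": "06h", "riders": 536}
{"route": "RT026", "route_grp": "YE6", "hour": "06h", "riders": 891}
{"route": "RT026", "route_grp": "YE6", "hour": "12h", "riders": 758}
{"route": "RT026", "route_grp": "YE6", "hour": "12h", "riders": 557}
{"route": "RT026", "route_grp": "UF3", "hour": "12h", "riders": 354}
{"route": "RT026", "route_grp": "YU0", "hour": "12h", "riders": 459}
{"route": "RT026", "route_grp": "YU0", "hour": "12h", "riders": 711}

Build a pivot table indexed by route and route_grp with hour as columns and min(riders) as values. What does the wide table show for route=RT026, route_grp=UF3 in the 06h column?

Rows with route=RT026, route_grp=UF3 and hour=06h: riders values are 412, 466, 536.
min(412, 466, 536) = 412.

412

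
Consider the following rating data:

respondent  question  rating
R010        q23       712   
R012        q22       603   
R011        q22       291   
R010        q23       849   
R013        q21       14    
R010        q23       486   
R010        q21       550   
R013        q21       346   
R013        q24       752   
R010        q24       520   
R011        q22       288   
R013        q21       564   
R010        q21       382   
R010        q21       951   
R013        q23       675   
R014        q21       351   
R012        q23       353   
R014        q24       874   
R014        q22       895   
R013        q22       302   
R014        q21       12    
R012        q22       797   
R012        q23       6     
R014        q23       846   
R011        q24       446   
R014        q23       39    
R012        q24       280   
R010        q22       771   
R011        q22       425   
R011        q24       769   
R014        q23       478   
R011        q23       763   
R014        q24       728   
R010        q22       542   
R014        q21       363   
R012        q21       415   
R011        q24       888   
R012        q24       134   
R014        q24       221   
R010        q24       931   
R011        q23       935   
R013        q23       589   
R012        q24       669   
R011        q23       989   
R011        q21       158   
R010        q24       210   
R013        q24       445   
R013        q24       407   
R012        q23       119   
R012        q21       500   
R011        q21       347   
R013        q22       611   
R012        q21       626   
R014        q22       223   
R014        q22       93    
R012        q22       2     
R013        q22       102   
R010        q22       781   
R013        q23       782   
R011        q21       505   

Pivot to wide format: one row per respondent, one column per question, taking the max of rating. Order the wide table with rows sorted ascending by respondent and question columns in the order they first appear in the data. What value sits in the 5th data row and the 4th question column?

With rows sorted ascending by respondent, row 5 is respondent=R014. question columns in first-appearance order: q23, q22, q21, q24; column 4 is q24.
Long rows with respondent=R014, question=q24: max(874, 728, 221) = 874.

874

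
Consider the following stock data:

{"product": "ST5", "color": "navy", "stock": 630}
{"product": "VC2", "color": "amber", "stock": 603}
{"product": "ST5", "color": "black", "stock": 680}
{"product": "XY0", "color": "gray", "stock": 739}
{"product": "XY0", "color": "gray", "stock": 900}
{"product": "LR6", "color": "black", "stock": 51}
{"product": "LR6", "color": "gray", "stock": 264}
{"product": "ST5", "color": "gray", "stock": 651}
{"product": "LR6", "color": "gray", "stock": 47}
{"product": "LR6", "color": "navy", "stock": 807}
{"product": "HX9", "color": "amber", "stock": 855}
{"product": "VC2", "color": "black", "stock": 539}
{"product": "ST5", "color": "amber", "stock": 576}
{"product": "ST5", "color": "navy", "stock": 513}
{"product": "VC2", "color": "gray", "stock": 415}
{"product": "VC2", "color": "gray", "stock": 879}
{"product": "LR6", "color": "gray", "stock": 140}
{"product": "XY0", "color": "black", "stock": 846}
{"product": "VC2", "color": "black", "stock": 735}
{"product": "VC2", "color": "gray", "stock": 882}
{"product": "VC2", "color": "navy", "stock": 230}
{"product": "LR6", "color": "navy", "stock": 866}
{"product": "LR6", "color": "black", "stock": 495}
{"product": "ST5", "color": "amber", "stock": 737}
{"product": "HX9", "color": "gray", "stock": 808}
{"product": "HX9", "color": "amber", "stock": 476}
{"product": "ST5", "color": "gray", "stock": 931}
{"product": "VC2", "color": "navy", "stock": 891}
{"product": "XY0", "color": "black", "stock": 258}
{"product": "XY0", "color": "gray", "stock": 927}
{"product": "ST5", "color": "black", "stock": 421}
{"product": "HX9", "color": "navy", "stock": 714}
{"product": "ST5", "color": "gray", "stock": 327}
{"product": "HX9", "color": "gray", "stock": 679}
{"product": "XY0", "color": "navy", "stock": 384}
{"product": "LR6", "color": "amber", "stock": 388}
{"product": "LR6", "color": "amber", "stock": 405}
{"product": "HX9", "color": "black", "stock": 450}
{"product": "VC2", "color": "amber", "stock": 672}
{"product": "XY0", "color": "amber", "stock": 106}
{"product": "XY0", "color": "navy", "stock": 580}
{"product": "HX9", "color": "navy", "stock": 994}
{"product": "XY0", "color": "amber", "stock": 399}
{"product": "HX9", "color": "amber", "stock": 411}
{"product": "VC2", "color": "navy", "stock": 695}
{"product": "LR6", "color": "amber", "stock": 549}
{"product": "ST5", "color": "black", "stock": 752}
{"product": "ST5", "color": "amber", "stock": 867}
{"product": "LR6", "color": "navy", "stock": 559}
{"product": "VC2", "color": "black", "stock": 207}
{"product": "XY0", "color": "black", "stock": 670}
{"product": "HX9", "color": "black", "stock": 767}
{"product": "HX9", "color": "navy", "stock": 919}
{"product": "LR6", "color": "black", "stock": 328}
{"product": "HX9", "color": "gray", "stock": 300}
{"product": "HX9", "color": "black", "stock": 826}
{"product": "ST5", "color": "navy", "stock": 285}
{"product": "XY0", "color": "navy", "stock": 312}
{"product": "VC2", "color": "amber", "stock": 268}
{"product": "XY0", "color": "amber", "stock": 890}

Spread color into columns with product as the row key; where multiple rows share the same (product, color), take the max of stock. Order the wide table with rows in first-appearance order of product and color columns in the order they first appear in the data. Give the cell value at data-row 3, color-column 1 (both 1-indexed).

With rows in first-appearance order of product, row 3 is product=XY0. color columns in first-appearance order: navy, amber, black, gray; column 1 is navy.
Long rows with product=XY0, color=navy: max(384, 580, 312) = 580.

580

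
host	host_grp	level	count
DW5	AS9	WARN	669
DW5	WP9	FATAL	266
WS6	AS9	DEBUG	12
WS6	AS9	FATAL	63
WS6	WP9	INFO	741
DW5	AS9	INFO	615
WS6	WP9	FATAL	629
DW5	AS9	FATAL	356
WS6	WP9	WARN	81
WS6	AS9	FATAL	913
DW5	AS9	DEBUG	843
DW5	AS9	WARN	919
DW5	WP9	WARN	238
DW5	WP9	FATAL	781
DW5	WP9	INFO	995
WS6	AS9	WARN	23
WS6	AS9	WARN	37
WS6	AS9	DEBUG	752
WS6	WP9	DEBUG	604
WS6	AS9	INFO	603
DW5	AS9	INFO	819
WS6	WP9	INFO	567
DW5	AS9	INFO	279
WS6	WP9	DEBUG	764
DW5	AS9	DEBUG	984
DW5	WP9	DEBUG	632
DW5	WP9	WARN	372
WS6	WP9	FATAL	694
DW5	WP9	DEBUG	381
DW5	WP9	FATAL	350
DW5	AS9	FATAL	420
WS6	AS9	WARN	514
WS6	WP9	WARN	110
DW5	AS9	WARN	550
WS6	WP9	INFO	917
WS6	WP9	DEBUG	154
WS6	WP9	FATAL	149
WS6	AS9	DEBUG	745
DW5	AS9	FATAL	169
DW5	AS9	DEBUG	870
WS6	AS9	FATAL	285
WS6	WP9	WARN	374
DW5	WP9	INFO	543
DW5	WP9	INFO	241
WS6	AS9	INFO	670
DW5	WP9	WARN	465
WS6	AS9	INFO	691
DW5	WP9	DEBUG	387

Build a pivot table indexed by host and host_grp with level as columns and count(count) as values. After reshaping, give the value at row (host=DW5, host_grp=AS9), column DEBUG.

3

Rows with host=DW5, host_grp=AS9 and level=DEBUG: count values are 843, 984, 870.
3 rows match — count = 3.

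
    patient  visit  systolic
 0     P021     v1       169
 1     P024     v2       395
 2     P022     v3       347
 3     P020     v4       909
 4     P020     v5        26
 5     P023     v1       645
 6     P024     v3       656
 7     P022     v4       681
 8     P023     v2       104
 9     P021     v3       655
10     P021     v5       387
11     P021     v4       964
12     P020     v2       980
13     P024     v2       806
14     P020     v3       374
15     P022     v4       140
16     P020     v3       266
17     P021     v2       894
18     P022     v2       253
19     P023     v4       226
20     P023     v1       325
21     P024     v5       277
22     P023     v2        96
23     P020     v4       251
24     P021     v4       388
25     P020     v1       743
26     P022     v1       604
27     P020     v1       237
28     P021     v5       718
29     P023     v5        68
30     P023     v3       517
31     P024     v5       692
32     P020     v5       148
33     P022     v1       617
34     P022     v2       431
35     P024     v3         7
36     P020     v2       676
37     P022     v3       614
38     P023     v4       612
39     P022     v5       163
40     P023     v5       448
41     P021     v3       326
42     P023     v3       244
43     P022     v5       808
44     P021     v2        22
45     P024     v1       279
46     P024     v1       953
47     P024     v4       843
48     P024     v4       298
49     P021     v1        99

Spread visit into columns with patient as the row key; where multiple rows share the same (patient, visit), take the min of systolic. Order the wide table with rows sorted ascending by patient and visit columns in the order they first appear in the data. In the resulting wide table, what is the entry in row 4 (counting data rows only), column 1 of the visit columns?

With rows sorted ascending by patient, row 4 is patient=P023. visit columns in first-appearance order: v1, v2, v3, v4, v5; column 1 is v1.
Long rows with patient=P023, visit=v1: min(645, 325) = 325.

325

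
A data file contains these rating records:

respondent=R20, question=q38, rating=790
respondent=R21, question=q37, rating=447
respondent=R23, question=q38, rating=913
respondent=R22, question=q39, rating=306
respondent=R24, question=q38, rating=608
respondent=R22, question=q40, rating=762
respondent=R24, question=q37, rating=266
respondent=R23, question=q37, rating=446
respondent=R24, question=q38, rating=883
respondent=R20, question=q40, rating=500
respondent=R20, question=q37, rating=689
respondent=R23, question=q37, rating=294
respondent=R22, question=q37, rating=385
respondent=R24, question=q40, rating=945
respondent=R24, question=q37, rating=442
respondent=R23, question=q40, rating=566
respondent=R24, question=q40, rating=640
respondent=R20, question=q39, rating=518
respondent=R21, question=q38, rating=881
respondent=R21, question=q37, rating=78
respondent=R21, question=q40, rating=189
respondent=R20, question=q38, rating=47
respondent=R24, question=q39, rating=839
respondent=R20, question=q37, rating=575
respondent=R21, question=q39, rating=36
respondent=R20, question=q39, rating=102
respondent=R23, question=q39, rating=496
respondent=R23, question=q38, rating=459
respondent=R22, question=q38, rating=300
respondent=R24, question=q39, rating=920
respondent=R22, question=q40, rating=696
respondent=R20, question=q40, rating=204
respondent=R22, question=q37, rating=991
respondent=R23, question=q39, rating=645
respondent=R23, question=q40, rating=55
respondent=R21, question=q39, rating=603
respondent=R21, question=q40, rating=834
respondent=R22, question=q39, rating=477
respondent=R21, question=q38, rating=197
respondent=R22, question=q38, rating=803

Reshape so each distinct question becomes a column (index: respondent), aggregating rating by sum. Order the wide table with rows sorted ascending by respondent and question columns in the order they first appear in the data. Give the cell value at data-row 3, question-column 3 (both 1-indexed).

783

With rows sorted ascending by respondent, row 3 is respondent=R22. question columns in first-appearance order: q38, q37, q39, q40; column 3 is q39.
Long rows with respondent=R22, question=q39: 306 + 477 = 783.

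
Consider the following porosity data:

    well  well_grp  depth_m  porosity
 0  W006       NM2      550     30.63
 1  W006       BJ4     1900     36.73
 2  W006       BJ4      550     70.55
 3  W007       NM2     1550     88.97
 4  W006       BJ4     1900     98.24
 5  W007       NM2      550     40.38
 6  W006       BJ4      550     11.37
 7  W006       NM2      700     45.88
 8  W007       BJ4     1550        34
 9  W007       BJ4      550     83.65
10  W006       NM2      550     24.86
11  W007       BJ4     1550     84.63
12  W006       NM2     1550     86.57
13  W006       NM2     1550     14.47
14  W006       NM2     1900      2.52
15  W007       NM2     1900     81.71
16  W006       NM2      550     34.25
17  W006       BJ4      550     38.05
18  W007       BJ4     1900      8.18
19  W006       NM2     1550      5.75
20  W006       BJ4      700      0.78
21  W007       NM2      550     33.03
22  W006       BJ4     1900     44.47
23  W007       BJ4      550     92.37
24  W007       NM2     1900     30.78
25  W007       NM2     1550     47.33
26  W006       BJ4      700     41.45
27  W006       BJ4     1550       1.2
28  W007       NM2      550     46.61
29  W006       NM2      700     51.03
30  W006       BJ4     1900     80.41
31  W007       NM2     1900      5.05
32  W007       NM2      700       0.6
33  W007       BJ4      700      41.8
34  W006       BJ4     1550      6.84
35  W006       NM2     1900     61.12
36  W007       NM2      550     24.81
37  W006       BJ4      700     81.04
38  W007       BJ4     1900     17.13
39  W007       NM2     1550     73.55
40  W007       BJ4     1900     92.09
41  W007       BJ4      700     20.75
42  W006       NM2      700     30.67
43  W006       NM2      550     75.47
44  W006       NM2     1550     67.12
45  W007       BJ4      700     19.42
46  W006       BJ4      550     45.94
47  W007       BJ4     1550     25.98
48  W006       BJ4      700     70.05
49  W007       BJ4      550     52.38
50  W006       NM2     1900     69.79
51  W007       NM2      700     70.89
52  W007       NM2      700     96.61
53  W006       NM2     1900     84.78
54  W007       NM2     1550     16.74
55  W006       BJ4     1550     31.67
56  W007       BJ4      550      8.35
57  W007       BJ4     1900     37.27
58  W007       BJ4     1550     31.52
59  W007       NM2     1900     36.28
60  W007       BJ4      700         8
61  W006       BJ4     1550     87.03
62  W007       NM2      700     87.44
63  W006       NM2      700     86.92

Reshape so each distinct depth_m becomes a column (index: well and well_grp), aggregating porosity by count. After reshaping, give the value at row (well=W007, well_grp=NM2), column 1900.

4

Rows with well=W007, well_grp=NM2 and depth_m=1900: porosity values are 81.71, 30.78, 5.05, 36.28.
4 rows match — count = 4.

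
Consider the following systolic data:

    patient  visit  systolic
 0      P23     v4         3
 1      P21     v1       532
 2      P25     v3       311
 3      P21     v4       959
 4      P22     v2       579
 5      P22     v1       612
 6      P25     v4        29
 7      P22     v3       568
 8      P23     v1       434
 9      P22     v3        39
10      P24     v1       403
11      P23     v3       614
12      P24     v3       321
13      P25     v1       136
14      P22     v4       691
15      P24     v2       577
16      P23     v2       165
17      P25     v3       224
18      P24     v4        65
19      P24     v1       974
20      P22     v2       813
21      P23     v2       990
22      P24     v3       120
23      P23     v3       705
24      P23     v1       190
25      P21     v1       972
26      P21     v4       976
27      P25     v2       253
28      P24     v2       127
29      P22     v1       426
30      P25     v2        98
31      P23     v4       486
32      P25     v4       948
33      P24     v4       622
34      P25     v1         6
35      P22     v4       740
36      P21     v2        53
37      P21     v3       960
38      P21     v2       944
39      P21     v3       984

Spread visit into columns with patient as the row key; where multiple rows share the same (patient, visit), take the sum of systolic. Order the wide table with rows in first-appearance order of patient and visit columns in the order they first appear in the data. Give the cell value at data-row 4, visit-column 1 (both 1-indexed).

With rows in first-appearance order of patient, row 4 is patient=P22. visit columns in first-appearance order: v4, v1, v3, v2; column 1 is v4.
Long rows with patient=P22, visit=v4: 691 + 740 = 1431.

1431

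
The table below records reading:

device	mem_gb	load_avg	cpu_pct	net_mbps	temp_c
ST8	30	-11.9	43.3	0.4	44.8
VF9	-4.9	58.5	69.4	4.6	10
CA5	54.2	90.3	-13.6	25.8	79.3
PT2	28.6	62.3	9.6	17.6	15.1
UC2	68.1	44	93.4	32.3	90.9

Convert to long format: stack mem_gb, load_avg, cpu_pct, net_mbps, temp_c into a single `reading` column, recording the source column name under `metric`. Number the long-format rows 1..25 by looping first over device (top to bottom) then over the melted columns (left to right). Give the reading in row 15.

25 rows total (5 × 5). Row 15: index ⌊(15-1)/5⌋ = 2 into device → CA5; (15-1) mod 5 = 4 into the melted columns → temp_c.
So row 15 is (CA5, temp_c, 79.3); reading = 79.3.

79.3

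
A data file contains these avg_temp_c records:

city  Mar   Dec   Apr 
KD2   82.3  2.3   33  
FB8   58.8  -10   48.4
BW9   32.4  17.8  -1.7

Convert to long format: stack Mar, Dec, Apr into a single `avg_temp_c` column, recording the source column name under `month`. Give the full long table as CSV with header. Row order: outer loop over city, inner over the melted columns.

city,month,avg_temp_c
KD2,Mar,82.3
KD2,Dec,2.3
KD2,Apr,33
FB8,Mar,58.8
FB8,Dec,-10
FB8,Apr,48.4
BW9,Mar,32.4
BW9,Dec,17.8
BW9,Apr,-1.7

Each (city, column) pair becomes one row: 3 × 3 = 9 rows.
For example, (KD2, Mar) → avg_temp_c=82.3.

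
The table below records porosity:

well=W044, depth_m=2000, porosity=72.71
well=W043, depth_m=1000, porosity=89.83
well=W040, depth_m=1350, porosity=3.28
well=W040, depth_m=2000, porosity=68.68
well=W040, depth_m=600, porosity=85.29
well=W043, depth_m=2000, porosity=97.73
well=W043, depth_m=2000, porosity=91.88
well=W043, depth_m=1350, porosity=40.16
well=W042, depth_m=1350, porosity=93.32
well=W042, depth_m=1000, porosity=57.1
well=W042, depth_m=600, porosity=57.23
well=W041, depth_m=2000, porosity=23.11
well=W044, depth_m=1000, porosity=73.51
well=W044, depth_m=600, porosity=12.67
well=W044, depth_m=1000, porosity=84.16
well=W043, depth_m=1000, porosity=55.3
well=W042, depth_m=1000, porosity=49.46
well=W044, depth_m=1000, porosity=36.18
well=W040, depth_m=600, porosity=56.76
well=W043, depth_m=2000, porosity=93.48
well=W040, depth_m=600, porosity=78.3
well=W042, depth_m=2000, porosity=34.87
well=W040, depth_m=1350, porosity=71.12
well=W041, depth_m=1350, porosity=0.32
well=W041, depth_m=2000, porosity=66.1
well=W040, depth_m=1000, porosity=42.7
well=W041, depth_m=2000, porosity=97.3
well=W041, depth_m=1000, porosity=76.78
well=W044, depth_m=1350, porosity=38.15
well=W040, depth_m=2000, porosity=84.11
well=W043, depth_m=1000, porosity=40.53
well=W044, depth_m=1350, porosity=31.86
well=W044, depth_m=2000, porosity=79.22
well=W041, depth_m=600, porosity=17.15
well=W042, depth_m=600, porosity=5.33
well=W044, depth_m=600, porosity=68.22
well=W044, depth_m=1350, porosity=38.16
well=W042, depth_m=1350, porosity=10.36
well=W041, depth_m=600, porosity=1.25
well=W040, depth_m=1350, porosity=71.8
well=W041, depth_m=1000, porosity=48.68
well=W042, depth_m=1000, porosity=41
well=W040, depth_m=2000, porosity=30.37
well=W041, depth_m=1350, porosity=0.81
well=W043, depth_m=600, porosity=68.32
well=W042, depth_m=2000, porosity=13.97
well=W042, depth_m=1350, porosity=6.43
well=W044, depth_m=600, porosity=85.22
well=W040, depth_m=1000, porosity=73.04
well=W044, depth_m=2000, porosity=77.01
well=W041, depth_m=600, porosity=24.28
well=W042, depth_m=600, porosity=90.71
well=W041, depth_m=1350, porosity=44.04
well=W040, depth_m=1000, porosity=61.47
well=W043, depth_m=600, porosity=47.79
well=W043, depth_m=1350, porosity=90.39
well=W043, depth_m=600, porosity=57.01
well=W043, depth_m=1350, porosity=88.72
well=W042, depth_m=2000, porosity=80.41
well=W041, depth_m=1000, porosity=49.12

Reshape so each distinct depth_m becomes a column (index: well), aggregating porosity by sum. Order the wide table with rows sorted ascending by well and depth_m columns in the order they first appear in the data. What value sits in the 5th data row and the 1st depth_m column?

With rows sorted ascending by well, row 5 is well=W044. depth_m columns in first-appearance order: 2000, 1000, 1350, 600; column 1 is 2000.
Long rows with well=W044, depth_m=2000: 72.71 + 79.22 + 77.01 = 228.94.

228.94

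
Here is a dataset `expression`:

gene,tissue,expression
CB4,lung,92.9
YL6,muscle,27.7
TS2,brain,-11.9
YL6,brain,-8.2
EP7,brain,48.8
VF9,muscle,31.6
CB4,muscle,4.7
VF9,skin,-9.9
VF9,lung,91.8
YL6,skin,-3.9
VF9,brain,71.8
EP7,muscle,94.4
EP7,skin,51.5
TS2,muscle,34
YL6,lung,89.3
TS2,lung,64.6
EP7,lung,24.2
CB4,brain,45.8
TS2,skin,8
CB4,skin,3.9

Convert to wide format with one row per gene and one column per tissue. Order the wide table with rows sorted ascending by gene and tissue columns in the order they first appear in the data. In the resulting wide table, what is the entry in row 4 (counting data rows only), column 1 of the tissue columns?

With rows sorted ascending by gene, row 4 is gene=VF9. tissue columns in first-appearance order: lung, muscle, brain, skin; column 1 is lung.
Long rows with gene=VF9, tissue=lung: expression = 91.8.

91.8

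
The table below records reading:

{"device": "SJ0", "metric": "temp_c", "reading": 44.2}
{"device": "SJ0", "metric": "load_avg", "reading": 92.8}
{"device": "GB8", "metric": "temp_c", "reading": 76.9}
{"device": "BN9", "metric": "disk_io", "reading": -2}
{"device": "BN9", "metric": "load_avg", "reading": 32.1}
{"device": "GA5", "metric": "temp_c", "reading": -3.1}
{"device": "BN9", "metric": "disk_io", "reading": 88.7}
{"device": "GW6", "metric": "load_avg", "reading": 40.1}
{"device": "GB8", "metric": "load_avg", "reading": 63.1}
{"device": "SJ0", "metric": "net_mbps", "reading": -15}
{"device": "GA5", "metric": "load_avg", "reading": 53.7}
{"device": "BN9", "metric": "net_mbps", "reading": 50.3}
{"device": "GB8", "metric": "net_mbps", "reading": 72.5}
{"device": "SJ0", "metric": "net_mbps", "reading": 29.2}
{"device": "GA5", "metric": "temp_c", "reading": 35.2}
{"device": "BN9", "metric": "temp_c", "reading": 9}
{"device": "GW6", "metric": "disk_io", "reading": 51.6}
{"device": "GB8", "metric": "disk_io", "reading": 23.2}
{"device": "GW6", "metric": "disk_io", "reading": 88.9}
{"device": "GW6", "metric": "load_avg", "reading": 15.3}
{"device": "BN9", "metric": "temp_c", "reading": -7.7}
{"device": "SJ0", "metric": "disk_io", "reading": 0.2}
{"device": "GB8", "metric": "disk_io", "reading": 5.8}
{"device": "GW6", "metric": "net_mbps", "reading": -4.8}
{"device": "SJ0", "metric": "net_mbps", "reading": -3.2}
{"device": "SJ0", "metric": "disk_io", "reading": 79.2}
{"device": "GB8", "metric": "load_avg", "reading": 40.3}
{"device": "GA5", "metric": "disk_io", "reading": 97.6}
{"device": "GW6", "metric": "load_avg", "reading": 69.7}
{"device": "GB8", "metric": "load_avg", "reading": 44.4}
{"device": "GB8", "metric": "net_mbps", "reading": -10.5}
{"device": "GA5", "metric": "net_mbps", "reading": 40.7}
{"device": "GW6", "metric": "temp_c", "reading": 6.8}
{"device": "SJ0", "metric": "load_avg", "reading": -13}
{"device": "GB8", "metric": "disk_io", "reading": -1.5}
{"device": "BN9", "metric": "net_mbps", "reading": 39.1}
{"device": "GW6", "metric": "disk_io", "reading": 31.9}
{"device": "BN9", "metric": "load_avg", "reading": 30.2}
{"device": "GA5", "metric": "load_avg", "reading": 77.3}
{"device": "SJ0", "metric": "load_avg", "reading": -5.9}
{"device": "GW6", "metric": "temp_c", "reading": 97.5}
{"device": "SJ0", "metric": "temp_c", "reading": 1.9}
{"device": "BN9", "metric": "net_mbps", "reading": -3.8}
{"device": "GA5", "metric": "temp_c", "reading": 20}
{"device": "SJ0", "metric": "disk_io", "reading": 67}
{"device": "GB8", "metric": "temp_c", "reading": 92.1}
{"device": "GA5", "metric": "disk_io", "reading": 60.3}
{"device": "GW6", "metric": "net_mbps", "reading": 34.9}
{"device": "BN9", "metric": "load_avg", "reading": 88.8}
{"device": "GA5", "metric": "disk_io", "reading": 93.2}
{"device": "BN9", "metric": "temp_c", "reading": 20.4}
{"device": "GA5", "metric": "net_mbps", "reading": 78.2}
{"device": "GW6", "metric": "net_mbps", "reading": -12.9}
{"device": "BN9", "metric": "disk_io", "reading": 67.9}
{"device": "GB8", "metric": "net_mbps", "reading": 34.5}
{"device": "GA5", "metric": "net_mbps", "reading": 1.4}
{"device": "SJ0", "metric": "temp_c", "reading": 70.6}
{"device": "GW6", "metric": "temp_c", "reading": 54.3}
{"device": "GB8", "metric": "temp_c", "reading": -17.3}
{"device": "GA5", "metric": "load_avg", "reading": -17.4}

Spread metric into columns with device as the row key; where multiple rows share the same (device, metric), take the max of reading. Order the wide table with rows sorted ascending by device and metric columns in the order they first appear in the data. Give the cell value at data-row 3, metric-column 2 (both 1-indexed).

63.1

With rows sorted ascending by device, row 3 is device=GB8. metric columns in first-appearance order: temp_c, load_avg, disk_io, net_mbps; column 2 is load_avg.
Long rows with device=GB8, metric=load_avg: max(63.1, 40.3, 44.4) = 63.1.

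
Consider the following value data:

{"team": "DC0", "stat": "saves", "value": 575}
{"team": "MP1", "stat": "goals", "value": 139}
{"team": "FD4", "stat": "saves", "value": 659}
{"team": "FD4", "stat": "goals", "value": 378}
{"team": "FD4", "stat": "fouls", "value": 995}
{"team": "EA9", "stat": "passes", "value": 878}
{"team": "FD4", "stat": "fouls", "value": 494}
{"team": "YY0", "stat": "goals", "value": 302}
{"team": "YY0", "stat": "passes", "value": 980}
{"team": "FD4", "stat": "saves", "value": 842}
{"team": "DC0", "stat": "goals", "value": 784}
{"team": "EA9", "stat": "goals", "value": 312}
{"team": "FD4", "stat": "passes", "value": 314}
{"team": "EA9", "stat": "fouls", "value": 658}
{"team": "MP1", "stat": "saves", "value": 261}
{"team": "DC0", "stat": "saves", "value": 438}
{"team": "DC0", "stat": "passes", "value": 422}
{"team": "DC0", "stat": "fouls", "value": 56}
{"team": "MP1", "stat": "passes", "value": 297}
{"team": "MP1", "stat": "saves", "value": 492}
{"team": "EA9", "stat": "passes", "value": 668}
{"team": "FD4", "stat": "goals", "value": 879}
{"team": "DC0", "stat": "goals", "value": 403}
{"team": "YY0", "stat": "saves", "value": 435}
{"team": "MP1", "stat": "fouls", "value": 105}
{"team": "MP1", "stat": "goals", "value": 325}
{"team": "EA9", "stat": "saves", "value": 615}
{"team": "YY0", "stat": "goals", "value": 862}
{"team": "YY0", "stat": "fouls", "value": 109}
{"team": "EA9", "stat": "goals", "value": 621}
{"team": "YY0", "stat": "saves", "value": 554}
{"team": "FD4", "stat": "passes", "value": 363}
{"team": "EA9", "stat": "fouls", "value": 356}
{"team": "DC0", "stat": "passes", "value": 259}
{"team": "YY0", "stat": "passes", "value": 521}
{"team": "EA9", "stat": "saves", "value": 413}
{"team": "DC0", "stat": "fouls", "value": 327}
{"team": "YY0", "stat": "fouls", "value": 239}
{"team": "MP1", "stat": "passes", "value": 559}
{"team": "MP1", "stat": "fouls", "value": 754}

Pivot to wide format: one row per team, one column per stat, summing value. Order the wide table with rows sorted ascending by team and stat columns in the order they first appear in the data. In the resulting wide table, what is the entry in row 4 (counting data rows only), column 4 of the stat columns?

856

With rows sorted ascending by team, row 4 is team=MP1. stat columns in first-appearance order: saves, goals, fouls, passes; column 4 is passes.
Long rows with team=MP1, stat=passes: 297 + 559 = 856.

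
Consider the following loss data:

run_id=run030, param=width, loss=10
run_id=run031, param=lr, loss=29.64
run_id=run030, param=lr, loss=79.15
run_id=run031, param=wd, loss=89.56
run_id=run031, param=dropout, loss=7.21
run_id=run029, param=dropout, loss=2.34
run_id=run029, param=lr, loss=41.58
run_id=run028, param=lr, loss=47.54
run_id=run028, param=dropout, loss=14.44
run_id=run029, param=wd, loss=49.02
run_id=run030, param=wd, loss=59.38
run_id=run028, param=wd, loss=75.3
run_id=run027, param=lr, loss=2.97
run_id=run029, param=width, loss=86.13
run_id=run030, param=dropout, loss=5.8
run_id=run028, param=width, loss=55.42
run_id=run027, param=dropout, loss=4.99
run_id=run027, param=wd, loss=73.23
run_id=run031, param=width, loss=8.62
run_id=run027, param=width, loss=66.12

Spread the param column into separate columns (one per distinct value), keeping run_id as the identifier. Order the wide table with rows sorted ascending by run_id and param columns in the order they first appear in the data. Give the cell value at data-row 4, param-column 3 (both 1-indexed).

With rows sorted ascending by run_id, row 4 is run_id=run030. param columns in first-appearance order: width, lr, wd, dropout; column 3 is wd.
Long rows with run_id=run030, param=wd: loss = 59.38.

59.38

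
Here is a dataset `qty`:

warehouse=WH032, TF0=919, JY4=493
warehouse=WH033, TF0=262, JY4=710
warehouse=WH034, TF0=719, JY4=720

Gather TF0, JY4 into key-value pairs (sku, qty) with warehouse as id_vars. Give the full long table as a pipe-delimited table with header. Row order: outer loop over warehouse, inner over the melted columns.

| warehouse | sku | qty |
| WH032 | TF0 | 919 |
| WH032 | JY4 | 493 |
| WH033 | TF0 | 262 |
| WH033 | JY4 | 710 |
| WH034 | TF0 | 719 |
| WH034 | JY4 | 720 |

Each (warehouse, column) pair becomes one row: 3 × 2 = 6 rows.
For example, (WH032, TF0) → qty=919.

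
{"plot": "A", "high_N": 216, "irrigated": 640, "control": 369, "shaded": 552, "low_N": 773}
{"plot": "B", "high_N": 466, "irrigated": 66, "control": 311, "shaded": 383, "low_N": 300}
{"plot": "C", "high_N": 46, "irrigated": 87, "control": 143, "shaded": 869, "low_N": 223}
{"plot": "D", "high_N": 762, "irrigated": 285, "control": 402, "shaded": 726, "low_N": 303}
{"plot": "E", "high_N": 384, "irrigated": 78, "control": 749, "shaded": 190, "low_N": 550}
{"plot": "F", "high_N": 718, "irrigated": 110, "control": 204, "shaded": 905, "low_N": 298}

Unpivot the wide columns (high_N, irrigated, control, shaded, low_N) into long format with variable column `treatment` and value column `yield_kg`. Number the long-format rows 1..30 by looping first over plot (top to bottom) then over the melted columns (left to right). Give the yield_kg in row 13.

30 rows total (6 × 5). Row 13: index ⌊(13-1)/5⌋ = 2 into plot → C; (13-1) mod 5 = 2 into the melted columns → control.
So row 13 is (C, control, 143); yield_kg = 143.

143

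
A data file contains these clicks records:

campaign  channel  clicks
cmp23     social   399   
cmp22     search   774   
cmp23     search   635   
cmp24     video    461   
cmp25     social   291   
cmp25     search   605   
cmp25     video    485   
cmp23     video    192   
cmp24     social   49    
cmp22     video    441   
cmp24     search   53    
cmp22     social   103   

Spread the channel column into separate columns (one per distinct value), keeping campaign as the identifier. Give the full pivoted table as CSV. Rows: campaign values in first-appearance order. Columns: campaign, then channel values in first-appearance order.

campaign,social,search,video
cmp23,399,635,192
cmp22,103,774,441
cmp24,49,53,461
cmp25,291,605,485

Columns: campaign plus the 3 distinct channel values (social, search, video).
For example, row cmp23 column social takes clicks=399 from the long row (cmp23, social).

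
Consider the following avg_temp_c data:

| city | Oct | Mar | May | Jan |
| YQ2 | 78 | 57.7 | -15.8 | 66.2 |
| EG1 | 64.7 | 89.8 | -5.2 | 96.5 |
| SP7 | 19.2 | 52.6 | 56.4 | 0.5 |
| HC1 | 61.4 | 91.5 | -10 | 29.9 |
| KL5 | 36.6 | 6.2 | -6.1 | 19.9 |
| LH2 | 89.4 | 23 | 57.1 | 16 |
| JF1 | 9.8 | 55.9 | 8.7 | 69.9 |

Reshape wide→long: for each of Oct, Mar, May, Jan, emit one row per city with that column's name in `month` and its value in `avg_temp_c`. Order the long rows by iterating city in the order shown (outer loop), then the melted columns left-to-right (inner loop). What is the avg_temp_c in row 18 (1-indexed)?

6.2

28 rows total (7 × 4). Row 18: index ⌊(18-1)/4⌋ = 4 into city → KL5; (18-1) mod 4 = 1 into the melted columns → Mar.
So row 18 is (KL5, Mar, 6.2); avg_temp_c = 6.2.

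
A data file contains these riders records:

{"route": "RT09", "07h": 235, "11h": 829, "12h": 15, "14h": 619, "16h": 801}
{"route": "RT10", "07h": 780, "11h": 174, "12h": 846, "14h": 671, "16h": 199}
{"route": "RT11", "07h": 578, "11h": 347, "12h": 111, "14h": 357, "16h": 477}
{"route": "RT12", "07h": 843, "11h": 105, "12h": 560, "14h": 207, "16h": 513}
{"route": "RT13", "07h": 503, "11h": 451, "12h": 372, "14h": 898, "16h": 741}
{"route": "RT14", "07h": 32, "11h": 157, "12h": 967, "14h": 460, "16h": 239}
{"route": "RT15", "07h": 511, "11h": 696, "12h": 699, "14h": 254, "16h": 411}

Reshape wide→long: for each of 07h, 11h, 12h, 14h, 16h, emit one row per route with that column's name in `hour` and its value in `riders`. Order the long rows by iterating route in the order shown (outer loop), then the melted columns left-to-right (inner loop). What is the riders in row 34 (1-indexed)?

254

35 rows total (7 × 5). Row 34: index ⌊(34-1)/5⌋ = 6 into route → RT15; (34-1) mod 5 = 3 into the melted columns → 14h.
So row 34 is (RT15, 14h, 254); riders = 254.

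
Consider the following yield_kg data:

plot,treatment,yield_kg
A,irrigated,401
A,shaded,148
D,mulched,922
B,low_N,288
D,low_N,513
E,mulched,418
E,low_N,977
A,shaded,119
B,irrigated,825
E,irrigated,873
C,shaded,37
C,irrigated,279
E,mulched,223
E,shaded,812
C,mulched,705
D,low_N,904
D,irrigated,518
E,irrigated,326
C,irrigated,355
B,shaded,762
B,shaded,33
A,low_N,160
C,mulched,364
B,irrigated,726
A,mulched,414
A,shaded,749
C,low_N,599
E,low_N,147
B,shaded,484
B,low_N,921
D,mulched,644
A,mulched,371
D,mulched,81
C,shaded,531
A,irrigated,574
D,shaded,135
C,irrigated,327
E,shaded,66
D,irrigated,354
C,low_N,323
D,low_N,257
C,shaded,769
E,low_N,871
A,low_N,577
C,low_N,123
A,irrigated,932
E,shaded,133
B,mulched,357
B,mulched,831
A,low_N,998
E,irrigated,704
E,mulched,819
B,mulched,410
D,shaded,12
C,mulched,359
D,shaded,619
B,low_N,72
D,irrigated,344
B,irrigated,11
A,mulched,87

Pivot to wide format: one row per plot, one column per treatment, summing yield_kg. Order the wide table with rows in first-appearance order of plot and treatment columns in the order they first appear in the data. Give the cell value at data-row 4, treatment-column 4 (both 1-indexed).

With rows in first-appearance order of plot, row 4 is plot=E. treatment columns in first-appearance order: irrigated, shaded, mulched, low_N; column 4 is low_N.
Long rows with plot=E, treatment=low_N: 977 + 147 + 871 = 1995.

1995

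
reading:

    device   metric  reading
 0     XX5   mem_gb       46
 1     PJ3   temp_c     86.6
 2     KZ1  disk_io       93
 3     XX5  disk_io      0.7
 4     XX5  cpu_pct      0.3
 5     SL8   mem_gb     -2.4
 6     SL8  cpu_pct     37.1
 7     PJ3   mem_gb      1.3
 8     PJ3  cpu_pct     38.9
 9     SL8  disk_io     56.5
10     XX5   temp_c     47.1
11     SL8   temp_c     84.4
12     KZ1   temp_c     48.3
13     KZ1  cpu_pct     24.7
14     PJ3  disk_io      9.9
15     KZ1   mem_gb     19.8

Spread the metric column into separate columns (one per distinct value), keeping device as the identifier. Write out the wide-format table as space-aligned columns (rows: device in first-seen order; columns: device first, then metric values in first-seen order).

Columns: device plus the 4 distinct metric values (mem_gb, temp_c, disk_io, cpu_pct).
For example, row XX5 column mem_gb takes reading=46 from the long row (XX5, mem_gb).

device  mem_gb  temp_c  disk_io  cpu_pct
XX5     46      47.1    0.7      0.3    
PJ3     1.3     86.6    9.9      38.9   
KZ1     19.8    48.3    93       24.7   
SL8     -2.4    84.4    56.5     37.1   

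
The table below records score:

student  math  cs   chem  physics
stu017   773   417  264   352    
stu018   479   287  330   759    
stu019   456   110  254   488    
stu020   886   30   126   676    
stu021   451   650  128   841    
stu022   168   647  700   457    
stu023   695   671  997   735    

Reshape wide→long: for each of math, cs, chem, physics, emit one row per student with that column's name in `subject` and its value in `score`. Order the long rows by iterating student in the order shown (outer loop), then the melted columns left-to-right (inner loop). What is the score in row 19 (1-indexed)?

28 rows total (7 × 4). Row 19: index ⌊(19-1)/4⌋ = 4 into student → stu021; (19-1) mod 4 = 2 into the melted columns → chem.
So row 19 is (stu021, chem, 128); score = 128.

128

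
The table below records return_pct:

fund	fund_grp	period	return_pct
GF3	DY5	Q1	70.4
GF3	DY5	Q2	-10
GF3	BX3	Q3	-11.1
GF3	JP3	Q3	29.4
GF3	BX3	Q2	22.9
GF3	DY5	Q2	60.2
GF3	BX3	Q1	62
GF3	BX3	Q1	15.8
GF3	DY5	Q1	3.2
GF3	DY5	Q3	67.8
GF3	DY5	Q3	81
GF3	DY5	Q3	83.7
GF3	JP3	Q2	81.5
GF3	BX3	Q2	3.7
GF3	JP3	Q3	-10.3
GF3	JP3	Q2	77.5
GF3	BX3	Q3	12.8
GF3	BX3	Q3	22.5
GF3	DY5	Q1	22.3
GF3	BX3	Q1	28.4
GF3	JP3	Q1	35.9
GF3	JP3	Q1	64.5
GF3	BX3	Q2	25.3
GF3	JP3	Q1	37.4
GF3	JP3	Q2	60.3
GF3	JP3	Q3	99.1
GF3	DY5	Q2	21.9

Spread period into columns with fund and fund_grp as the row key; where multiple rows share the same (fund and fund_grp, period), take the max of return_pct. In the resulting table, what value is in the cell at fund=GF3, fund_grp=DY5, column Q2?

Rows with fund=GF3, fund_grp=DY5 and period=Q2: return_pct values are -10, 60.2, 21.9.
max(-10, 60.2, 21.9) = 60.2.

60.2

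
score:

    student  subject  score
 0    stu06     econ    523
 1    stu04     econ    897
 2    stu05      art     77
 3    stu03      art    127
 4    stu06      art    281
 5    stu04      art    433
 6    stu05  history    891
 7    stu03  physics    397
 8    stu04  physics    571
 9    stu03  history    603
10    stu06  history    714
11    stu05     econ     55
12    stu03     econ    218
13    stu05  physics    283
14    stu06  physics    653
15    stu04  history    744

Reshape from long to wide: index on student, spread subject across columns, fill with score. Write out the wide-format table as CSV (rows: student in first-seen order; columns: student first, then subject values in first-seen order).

student,econ,art,history,physics
stu06,523,281,714,653
stu04,897,433,744,571
stu05,55,77,891,283
stu03,218,127,603,397

Columns: student plus the 4 distinct subject values (econ, art, history, physics).
For example, row stu06 column econ takes score=523 from the long row (stu06, econ).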